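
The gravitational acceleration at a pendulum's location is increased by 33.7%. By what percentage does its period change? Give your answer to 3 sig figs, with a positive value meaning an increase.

-13.5%

T ∝ 1/√g, so T'/T = 1/√(1.337) = 0.8648.
Percentage change in T = (0.8648 − 1) × 100% = -13.5%.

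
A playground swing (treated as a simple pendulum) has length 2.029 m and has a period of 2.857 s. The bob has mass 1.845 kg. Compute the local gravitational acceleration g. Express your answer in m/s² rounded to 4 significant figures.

From T = 2π√(L/g), g = 4π²L/T² = 4π² × 2.029/2.8570² = 9.813 m/s².

9.813 m/s²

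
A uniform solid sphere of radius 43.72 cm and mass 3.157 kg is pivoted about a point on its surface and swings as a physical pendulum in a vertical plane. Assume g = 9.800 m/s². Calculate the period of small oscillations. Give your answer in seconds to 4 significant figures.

I_cm = (2/5)mr² = 0.24138 kg·m². The pivot is at distance d = 0.4372 m from the centre of mass.
By the parallel-axis theorem, I = I_cm + md² = 0.24138 + 0.60344 = 0.84482 kg·m².
T = 2π√(I/(mgd)) = 2π√(0.84482/(3.157 × 9.800 × 0.4372)) = 1.570 s.

1.570 s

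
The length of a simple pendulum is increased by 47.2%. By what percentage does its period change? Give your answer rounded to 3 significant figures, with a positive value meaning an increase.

21.3%

T ∝ √L, so T'/T = √(1.472) = 1.213.
Percentage change in T = (1.213 − 1) × 100% = 21.3%.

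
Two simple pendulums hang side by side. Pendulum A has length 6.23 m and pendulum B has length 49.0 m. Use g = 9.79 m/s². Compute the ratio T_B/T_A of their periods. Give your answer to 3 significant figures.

T ∝ √L, so T_B/T_A = √(L_B/L_A) = √(49.0/6.23) = 2.80.

2.80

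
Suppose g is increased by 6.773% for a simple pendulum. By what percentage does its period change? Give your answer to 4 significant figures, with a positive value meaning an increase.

-3.224%

T ∝ 1/√g, so T'/T = 1/√(1.0677) = 0.96776.
Percentage change in T = (0.96776 − 1) × 100% = -3.224%.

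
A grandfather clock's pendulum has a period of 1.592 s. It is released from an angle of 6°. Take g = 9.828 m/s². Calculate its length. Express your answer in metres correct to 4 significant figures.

From T = 2π√(L/g), L = gT²/(4π²) = 9.828 × 1.5920²/(4π²) = 0.6309 m.

0.6309 m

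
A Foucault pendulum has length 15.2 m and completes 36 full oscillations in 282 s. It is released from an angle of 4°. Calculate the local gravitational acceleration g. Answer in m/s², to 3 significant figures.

9.78 m/s²

T = 282/36 = 7.833 s.
From T = 2π√(L/g), g = 4π²L/T² = 4π² × 15.2/7.833² = 9.78 m/s².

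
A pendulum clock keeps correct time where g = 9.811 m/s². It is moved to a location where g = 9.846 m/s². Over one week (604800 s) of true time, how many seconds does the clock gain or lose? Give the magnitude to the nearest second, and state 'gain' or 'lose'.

gain 1078 s

The clock's period scales as T ∝ 1/√g, so T'/T = √(9.811/9.846) = 0.998221.
In 604800 s of true time the clock registers 604800/0.998221 = 605877.8 s, so it gains 1078 s.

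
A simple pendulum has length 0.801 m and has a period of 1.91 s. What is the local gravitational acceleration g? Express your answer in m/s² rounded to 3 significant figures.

From T = 2π√(L/g), g = 4π²L/T² = 4π² × 0.801/1.910² = 8.67 m/s².

8.67 m/s²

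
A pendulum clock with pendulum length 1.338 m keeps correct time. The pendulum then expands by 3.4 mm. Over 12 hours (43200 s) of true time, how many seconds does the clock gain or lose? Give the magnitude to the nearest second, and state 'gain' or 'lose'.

T ∝ √L, so T'/T = √(1.34140/1.338) = 1.00127.
In 43200 s of true time the clock registers 43200/1.00127 = 43145.2 s, so it loses 55 s.

lose 55 s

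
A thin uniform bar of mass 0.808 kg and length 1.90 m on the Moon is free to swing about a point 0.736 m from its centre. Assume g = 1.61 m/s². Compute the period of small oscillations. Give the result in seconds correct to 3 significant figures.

For a physical pendulum T = 2π√(I/(mgd)), with d = 0.7360 m from pivot to centre of mass.
I_cm = mL²/12 = 0.808 × 1.90²/12 = 0.2431 kg·m²; I = I_cm + md² = 0.2431 + 0.808 × 0.7360² = 0.6808 kg·m².
T = 2π√(0.6808/(0.808 × 1.61 × 0.7360)) = 5.30 s.

5.30 s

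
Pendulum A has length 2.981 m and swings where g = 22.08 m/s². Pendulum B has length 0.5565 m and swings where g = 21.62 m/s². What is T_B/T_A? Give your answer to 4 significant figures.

0.4366

T = 2π√(L/g), so T_B/T_A = √((L_B/g_B)/(L_A/g_A)) = √((0.5565/21.62)/(2.981/22.08)) = 0.4366.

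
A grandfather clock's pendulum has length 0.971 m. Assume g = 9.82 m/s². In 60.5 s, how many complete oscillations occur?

30

T = 2π√(L/g) = 2π√(0.971/9.82) = 1.976 s.
Number of complete oscillations = ⌊60.5/1.976⌋ = ⌊30.62⌋ = 30.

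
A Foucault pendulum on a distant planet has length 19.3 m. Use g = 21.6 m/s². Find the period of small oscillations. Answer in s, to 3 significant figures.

T = 2π√(L/g) = 2π√(19.3/21.6) = 2π × 0.9453 = 5.94 s.

5.94 s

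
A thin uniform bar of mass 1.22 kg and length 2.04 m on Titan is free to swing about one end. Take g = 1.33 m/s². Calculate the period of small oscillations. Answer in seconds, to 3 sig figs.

6.35 s

For a physical pendulum T = 2π√(I/(mgd)), with d = 1.020 m from pivot to centre of mass.
I_cm = mL²/12 = 1.22 × 2.04²/12 = 0.4231 kg·m²; I = I_cm + md² = 0.4231 + 1.22 × 1.020² = 1.692 kg·m².
T = 2π√(1.692/(1.22 × 1.33 × 1.020)) = 6.35 s.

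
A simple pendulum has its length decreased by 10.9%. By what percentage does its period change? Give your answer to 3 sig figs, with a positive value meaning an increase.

T ∝ √L, so T'/T = √(0.8910) = 0.9439.
Percentage change in T = (0.9439 − 1) × 100% = -5.61%.

-5.61%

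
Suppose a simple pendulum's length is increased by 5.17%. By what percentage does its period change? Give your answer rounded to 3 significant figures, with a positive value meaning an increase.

2.55%

T ∝ √L, so T'/T = √(1.052) = 1.026.
Percentage change in T = (1.026 − 1) × 100% = 2.55%.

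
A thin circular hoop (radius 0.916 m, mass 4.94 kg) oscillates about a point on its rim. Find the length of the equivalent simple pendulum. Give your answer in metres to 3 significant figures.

The equivalent simple-pendulum length is L_eq = I/(md), where I is about the pivot and d = 0.9160 m.
I_cm = mR² = 4.145 kg·m², so I = I_cm + md² = 4.145 + 4.145 = 8.290 kg·m².
L_eq = 8.290/(4.94 × 0.9160) = 1.83 m.

1.83 m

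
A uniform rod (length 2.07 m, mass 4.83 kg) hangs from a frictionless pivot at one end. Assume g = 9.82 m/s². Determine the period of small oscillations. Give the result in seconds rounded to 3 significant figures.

2.36 s

For a physical pendulum T = 2π√(I/(mgd)), with d = 1.035 m from pivot to centre of mass.
I_cm = mL²/12 = 4.83 × 2.07²/12 = 1.725 kg·m²; I = I_cm + md² = 1.725 + 4.83 × 1.035² = 6.899 kg·m².
T = 2π√(6.899/(4.83 × 9.82 × 1.035)) = 2.36 s.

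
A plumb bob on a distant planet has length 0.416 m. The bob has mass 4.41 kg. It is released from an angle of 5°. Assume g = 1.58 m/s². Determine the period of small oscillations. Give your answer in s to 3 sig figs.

T = 2π√(L/g) = 2π√(0.416/1.58) = 2π × 0.5131 = 3.22 s.

3.22 s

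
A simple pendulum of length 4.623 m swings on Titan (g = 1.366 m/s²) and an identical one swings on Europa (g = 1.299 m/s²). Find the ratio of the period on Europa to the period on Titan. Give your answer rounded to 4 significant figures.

1.025

T ∝ 1/√g, so T₂/T₁ = √(g₁/g₂) = √(1.366/1.299) = 1.025.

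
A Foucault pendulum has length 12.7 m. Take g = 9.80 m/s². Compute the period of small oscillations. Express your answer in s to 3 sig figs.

7.15 s

T = 2π√(L/g) = 2π√(12.7/9.80) = 2π × 1.138 = 7.15 s.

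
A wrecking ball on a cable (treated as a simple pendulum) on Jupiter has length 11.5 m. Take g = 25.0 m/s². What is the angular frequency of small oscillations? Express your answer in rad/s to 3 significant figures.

1.47 rad/s

ω = √(g/L) = √(25.0/11.5) = 1.47 rad/s.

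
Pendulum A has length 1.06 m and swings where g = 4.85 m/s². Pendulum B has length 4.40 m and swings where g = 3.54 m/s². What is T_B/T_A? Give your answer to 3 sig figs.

2.38

T = 2π√(L/g), so T_B/T_A = √((L_B/g_B)/(L_A/g_A)) = √((4.40/3.54)/(1.06/4.85)) = 2.38.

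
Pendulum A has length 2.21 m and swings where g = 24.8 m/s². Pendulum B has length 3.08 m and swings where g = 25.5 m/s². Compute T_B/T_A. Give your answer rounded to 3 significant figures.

1.16

T = 2π√(L/g), so T_B/T_A = √((L_B/g_B)/(L_A/g_A)) = √((3.08/25.5)/(2.21/24.8)) = 1.16.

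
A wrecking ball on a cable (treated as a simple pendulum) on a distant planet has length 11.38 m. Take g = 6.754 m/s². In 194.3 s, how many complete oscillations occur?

T = 2π√(L/g) = 2π√(11.38/6.754) = 8.1559 s.
Number of complete oscillations = ⌊194.3/8.1559⌋ = ⌊23.823⌋ = 23.

23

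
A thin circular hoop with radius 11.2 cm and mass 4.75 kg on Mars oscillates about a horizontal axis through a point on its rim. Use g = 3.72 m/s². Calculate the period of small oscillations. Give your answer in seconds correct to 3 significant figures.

1.54 s

I_cm = mr² = 0.05958 kg·m². The pivot is at distance d = 0.112 m from the centre of mass.
By the parallel-axis theorem, I = I_cm + md² = 0.05958 + 0.05958 = 0.1192 kg·m².
T = 2π√(I/(mgd)) = 2π√(0.1192/(4.75 × 3.72 × 0.112)) = 1.54 s.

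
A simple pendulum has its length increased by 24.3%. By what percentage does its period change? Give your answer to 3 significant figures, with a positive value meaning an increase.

T ∝ √L, so T'/T = √(1.243) = 1.115.
Percentage change in T = (1.115 − 1) × 100% = 11.5%.

11.5%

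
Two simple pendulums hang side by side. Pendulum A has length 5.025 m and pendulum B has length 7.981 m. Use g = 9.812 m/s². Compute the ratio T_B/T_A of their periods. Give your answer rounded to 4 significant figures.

1.260

T ∝ √L, so T_B/T_A = √(L_B/L_A) = √(7.981/5.025) = 1.260.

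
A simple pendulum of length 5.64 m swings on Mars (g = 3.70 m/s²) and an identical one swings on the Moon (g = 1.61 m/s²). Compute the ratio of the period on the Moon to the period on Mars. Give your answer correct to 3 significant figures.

1.52

T ∝ 1/√g, so T₂/T₁ = √(g₁/g₂) = √(3.70/1.61) = 1.52.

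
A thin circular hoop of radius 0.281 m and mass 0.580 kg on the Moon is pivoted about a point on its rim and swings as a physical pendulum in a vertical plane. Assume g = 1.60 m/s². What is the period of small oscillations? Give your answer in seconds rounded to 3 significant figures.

I_cm = mr² = 0.04580 kg·m². The pivot is at distance d = 0.281 m from the centre of mass.
By the parallel-axis theorem, I = I_cm + md² = 0.04580 + 0.04580 = 0.09159 kg·m².
T = 2π√(I/(mgd)) = 2π√(0.09159/(0.580 × 1.60 × 0.281)) = 3.72 s.

3.72 s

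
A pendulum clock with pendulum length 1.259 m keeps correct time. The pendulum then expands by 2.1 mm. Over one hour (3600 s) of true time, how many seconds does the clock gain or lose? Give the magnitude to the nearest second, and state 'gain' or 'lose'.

lose 3 s

T ∝ √L, so T'/T = √(1.26110/1.259) = 1.00083.
In 3600 s of true time the clock registers 3600/1.00083 = 3597.0 s, so it loses 3 s.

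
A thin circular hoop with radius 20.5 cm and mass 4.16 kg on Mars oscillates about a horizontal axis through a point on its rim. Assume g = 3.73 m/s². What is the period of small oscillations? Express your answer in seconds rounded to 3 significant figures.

2.08 s

I_cm = mr² = 0.1748 kg·m². The pivot is at distance d = 0.205 m from the centre of mass.
By the parallel-axis theorem, I = I_cm + md² = 0.1748 + 0.1748 = 0.3496 kg·m².
T = 2π√(I/(mgd)) = 2π√(0.3496/(4.16 × 3.73 × 0.205)) = 2.08 s.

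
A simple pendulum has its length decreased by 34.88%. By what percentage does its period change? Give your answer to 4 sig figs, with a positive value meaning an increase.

T ∝ √L, so T'/T = √(0.65120) = 0.80697.
Percentage change in T = (0.80697 − 1) × 100% = -19.30%.

-19.30%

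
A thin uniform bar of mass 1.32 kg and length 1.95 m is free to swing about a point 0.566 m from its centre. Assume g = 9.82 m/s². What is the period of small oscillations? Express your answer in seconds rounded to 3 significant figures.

2.13 s

For a physical pendulum T = 2π√(I/(mgd)), with d = 0.5660 m from pivot to centre of mass.
I_cm = mL²/12 = 1.32 × 1.95²/12 = 0.4183 kg·m²; I = I_cm + md² = 0.4183 + 1.32 × 0.5660² = 0.8411 kg·m².
T = 2π√(0.8411/(1.32 × 9.82 × 0.5660)) = 2.13 s.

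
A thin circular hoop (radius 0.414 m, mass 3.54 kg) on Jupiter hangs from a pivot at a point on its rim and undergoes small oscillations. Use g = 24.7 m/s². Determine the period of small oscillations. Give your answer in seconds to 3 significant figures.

1.15 s

I_cm = mr² = 0.6067 kg·m². The pivot is at distance d = 0.414 m from the centre of mass.
By the parallel-axis theorem, I = I_cm + md² = 0.6067 + 0.6067 = 1.213 kg·m².
T = 2π√(I/(mgd)) = 2π√(1.213/(3.54 × 24.7 × 0.414)) = 1.15 s.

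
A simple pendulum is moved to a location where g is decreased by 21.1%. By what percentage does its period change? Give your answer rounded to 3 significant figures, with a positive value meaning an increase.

T ∝ 1/√g, so T'/T = 1/√(0.7890) = 1.126.
Percentage change in T = (1.126 − 1) × 100% = 12.6%.

12.6%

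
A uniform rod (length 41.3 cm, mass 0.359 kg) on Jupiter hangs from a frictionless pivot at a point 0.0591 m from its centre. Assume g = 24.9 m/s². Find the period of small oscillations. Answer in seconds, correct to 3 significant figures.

0.689 s

For a physical pendulum T = 2π√(I/(mgd)), with d = 0.05910 m from pivot to centre of mass.
I_cm = mL²/12 = 0.359 × 0.413²/12 = 0.005103 kg·m²; I = I_cm + md² = 0.005103 + 0.359 × 0.05910² = 0.006357 kg·m².
T = 2π√(0.006357/(0.359 × 24.9 × 0.05910)) = 0.689 s.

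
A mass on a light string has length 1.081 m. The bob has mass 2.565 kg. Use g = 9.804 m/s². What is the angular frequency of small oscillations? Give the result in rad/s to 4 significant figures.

3.012 rad/s

ω = √(g/L) = √(9.804/1.081) = 3.012 rad/s.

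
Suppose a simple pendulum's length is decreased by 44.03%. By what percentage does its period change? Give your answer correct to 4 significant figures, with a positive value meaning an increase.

T ∝ √L, so T'/T = √(0.55970) = 0.74813.
Percentage change in T = (0.74813 − 1) × 100% = -25.19%.

-25.19%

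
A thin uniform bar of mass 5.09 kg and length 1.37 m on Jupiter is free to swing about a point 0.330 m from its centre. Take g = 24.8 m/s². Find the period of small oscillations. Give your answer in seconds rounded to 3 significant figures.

1.13 s

For a physical pendulum T = 2π√(I/(mgd)), with d = 0.3300 m from pivot to centre of mass.
I_cm = mL²/12 = 5.09 × 1.37²/12 = 0.7961 kg·m²; I = I_cm + md² = 0.7961 + 5.09 × 0.3300² = 1.350 kg·m².
T = 2π√(1.350/(5.09 × 24.8 × 0.3300)) = 1.13 s.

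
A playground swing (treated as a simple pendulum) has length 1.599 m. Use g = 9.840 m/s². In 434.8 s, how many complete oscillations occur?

T = 2π√(L/g) = 2π√(1.599/9.840) = 2.5328 s.
Number of complete oscillations = ⌊434.8/2.5328⌋ = ⌊171.67⌋ = 171.

171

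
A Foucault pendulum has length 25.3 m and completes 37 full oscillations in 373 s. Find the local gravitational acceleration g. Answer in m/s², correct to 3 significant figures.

T = 373/37 = 10.08 s.
From T = 2π√(L/g), g = 4π²L/T² = 4π² × 25.3/10.08² = 9.83 m/s².

9.83 m/s²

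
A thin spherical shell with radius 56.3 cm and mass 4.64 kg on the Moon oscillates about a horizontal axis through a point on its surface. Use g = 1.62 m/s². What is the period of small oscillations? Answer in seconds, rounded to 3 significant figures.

I_cm = (2/3)mr² = 0.9805 kg·m². The pivot is at distance d = 0.563 m from the centre of mass.
By the parallel-axis theorem, I = I_cm + md² = 0.9805 + 1.471 = 2.451 kg·m².
T = 2π√(I/(mgd)) = 2π√(2.451/(4.64 × 1.62 × 0.563)) = 4.78 s.

4.78 s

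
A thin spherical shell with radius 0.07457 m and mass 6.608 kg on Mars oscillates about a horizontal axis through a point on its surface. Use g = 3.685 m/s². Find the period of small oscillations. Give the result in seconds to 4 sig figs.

I_cm = (2/3)mr² = 0.024497 kg·m². The pivot is at distance d = 0.07457 m from the centre of mass.
By the parallel-axis theorem, I = I_cm + md² = 0.024497 + 0.036745 = 0.061242 kg·m².
T = 2π√(I/(mgd)) = 2π√(0.061242/(6.608 × 3.685 × 0.07457)) = 1.154 s.

1.154 s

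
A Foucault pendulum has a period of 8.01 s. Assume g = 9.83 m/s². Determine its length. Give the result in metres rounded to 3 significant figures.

From T = 2π√(L/g), L = gT²/(4π²) = 9.83 × 8.010²/(4π²) = 16.0 m.

16.0 m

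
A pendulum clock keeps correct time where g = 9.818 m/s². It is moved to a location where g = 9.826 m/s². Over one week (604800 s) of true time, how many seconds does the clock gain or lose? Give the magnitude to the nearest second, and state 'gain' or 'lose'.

gain 246 s

The clock's period scales as T ∝ 1/√g, so T'/T = √(9.818/9.826) = 0.999593.
In 604800 s of true time the clock registers 604800/0.999593 = 605046.4 s, so it gains 246 s.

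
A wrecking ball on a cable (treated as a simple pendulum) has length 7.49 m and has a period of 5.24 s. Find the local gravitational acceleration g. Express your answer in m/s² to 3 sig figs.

From T = 2π√(L/g), g = 4π²L/T² = 4π² × 7.49/5.240² = 10.8 m/s².

10.8 m/s²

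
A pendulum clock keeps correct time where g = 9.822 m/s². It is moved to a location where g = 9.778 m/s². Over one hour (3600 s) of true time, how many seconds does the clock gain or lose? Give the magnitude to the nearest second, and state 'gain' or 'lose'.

lose 8 s

The clock's period scales as T ∝ 1/√g, so T'/T = √(9.822/9.778) = 1.00225.
In 3600 s of true time the clock registers 3600/1.00225 = 3591.9 s, so it loses 8 s.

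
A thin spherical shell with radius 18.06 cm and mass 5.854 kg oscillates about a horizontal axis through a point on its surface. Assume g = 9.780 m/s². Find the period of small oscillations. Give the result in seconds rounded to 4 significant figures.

I_cm = (2/3)mr² = 0.12729 kg·m². The pivot is at distance d = 0.1806 m from the centre of mass.
By the parallel-axis theorem, I = I_cm + md² = 0.12729 + 0.19094 = 0.31823 kg·m².
T = 2π√(I/(mgd)) = 2π√(0.31823/(5.854 × 9.780 × 0.1806)) = 1.102 s.

1.102 s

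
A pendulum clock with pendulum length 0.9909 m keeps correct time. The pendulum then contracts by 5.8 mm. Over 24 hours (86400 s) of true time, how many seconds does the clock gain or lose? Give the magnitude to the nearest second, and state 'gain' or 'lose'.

T ∝ √L, so T'/T = √(0.98510/0.9909) = 0.997069.
In 86400 s of true time the clock registers 86400/0.997069 = 86654.0 s, so it gains 254 s.

gain 254 s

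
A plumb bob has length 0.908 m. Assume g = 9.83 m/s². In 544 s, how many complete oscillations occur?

284

T = 2π√(L/g) = 2π√(0.908/9.83) = 1.910 s.
Number of complete oscillations = ⌊544/1.910⌋ = ⌊284.9⌋ = 284.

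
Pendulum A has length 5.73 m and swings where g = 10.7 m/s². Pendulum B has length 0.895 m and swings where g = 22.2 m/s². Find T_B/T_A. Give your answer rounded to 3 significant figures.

0.274

T = 2π√(L/g), so T_B/T_A = √((L_B/g_B)/(L_A/g_A)) = √((0.895/22.2)/(5.73/10.7)) = 0.274.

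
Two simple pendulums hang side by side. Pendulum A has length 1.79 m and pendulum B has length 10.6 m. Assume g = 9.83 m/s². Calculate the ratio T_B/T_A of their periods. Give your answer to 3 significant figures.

T ∝ √L, so T_B/T_A = √(L_B/L_A) = √(10.6/1.79) = 2.43.

2.43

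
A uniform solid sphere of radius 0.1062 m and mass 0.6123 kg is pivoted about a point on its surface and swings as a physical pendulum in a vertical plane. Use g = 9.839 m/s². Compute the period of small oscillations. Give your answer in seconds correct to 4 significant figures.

I_cm = (2/5)mr² = 0.0027623 kg·m². The pivot is at distance d = 0.1062 m from the centre of mass.
By the parallel-axis theorem, I = I_cm + md² = 0.0027623 + 0.0069058 = 0.0096681 kg·m².
T = 2π√(I/(mgd)) = 2π√(0.0096681/(0.6123 × 9.839 × 0.1062)) = 0.7724 s.

0.7724 s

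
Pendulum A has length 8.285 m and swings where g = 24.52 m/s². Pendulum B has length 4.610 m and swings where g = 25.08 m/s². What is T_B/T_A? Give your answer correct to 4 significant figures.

0.7376

T = 2π√(L/g), so T_B/T_A = √((L_B/g_B)/(L_A/g_A)) = √((4.610/25.08)/(8.285/24.52)) = 0.7376.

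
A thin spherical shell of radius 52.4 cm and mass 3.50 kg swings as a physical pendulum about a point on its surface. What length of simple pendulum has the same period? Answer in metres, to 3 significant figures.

0.873 m

The equivalent simple-pendulum length is L_eq = I/(md), where I is about the pivot and d = 0.5240 m.
I_cm = (2/3)mR² = 0.6407 kg·m², so I = I_cm + md² = 0.6407 + 0.9610 = 1.602 kg·m².
L_eq = 1.602/(3.50 × 0.5240) = 0.873 m.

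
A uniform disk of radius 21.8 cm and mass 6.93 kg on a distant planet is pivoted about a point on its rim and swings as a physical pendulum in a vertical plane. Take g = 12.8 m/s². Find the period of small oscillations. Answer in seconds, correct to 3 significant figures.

I_cm = ½mr² = 0.1647 kg·m². The pivot is at distance d = 0.218 m from the centre of mass.
By the parallel-axis theorem, I = I_cm + md² = 0.1647 + 0.3293 = 0.4940 kg·m².
T = 2π√(I/(mgd)) = 2π√(0.4940/(6.93 × 12.8 × 0.218)) = 1.00 s.

1.00 s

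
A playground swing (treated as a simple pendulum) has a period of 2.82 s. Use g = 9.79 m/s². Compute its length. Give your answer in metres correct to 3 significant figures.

1.97 m

From T = 2π√(L/g), L = gT²/(4π²) = 9.79 × 2.820²/(4π²) = 1.97 m.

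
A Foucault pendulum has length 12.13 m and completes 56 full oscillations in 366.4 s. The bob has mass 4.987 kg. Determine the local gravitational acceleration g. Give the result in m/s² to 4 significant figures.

T = 366.4/56 = 6.5429 s.
From T = 2π√(L/g), g = 4π²L/T² = 4π² × 12.13/6.5429² = 11.19 m/s².

11.19 m/s²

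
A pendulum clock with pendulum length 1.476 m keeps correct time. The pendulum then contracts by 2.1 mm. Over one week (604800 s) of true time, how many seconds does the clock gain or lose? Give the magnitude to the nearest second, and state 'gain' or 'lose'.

T ∝ √L, so T'/T = √(1.47390/1.476) = 0.999288.
In 604800 s of true time the clock registers 604800/0.999288 = 605230.7 s, so it gains 431 s.

gain 431 s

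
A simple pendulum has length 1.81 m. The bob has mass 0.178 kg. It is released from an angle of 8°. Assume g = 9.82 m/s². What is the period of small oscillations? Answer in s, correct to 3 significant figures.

2.70 s

T = 2π√(L/g) = 2π√(1.81/9.82) = 2π × 0.4293 = 2.70 s.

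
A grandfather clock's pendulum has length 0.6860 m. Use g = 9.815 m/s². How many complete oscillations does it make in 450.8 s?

T = 2π√(L/g) = 2π√(0.6860/9.815) = 1.6611 s.
Number of complete oscillations = ⌊450.8/1.6611⌋ = ⌊271.39⌋ = 271.

271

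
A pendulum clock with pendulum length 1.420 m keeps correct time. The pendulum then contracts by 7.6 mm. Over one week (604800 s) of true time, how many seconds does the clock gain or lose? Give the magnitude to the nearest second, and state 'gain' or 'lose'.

T ∝ √L, so T'/T = √(1.41240/1.420) = 0.997320.
In 604800 s of true time the clock registers 604800/0.997320 = 606425.0 s, so it gains 1625 s.

gain 1625 s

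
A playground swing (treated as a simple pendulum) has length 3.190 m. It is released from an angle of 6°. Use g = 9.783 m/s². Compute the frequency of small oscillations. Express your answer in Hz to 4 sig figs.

0.2787 Hz

T = 2π√(L/g) = 2π√(3.190/9.783) = 3.5879 s, so f = 1/T = 0.2787 Hz.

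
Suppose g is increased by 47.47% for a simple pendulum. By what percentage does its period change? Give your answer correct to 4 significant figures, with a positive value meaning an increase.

-17.65%

T ∝ 1/√g, so T'/T = 1/√(1.4747) = 0.82347.
Percentage change in T = (0.82347 − 1) × 100% = -17.65%.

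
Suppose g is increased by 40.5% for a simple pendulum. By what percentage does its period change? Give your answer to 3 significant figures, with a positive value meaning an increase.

T ∝ 1/√g, so T'/T = 1/√(1.405) = 0.8436.
Percentage change in T = (0.8436 − 1) × 100% = -15.6%.

-15.6%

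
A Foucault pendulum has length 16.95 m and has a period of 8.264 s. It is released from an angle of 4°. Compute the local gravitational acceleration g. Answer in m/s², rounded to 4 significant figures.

From T = 2π√(L/g), g = 4π²L/T² = 4π² × 16.95/8.2640² = 9.798 m/s².

9.798 m/s²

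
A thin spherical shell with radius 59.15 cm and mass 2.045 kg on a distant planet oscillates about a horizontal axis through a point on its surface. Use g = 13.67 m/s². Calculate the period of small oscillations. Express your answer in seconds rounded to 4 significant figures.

1.687 s

I_cm = (2/3)mr² = 0.47699 kg·m². The pivot is at distance d = 0.5915 m from the centre of mass.
By the parallel-axis theorem, I = I_cm + md² = 0.47699 + 0.71549 = 1.1925 kg·m².
T = 2π√(I/(mgd)) = 2π√(1.1925/(2.045 × 13.67 × 0.5915)) = 1.687 s.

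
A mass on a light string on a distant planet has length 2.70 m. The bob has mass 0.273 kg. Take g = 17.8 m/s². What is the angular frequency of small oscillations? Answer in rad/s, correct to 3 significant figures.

ω = √(g/L) = √(17.8/2.70) = 2.57 rad/s.

2.57 rad/s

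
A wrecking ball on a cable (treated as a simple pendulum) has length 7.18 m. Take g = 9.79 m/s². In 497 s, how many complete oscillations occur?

T = 2π√(L/g) = 2π√(7.18/9.79) = 5.381 s.
Number of complete oscillations = ⌊497/5.381⌋ = ⌊92.36⌋ = 92.

92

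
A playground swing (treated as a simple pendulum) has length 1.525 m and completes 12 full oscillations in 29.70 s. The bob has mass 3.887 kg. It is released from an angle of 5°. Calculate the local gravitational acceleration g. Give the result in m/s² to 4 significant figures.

T = 29.70/12 = 2.4750 s.
From T = 2π√(L/g), g = 4π²L/T² = 4π² × 1.525/2.4750² = 9.828 m/s².

9.828 m/s²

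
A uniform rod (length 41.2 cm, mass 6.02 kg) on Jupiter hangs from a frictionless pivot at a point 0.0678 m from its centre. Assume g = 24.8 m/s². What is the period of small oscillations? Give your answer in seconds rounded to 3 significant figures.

For a physical pendulum T = 2π√(I/(mgd)), with d = 0.06780 m from pivot to centre of mass.
I_cm = mL²/12 = 6.02 × 0.412²/12 = 0.08515 kg·m²; I = I_cm + md² = 0.08515 + 6.02 × 0.06780² = 0.1128 kg·m².
T = 2π√(0.1128/(6.02 × 24.8 × 0.06780)) = 0.663 s.

0.663 s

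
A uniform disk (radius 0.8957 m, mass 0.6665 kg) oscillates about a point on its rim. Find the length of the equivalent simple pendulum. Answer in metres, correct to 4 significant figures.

1.344 m

The equivalent simple-pendulum length is L_eq = I/(md), where I is about the pivot and d = 0.89570 m.
I_cm = ½mR² = 0.26736 kg·m², so I = I_cm + md² = 0.26736 + 0.53472 = 0.80208 kg·m².
L_eq = 0.80208/(0.6665 × 0.89570) = 1.344 m.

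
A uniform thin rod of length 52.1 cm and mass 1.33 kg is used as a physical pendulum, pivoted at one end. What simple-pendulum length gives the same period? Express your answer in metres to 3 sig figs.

The equivalent simple-pendulum length is L_eq = I/(md), where I is about the pivot and d = 0.2605 m.
I_cm = (1/12)mL² = 0.03008 kg·m², so I = I_cm + md² = 0.03008 + 0.09025 = 0.1203 kg·m².
L_eq = 0.1203/(1.33 × 0.2605) = 0.347 m.

0.347 m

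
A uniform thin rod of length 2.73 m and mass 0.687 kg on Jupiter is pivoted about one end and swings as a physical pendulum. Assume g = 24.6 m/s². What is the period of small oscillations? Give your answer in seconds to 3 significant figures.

1.71 s

For a physical pendulum T = 2π√(I/(mgd)), with d = 1.365 m from pivot to centre of mass.
I_cm = mL²/12 = 0.687 × 2.73²/12 = 0.4267 kg·m²; I = I_cm + md² = 0.4267 + 0.687 × 1.365² = 1.707 kg·m².
T = 2π√(1.707/(0.687 × 24.6 × 1.365)) = 1.71 s.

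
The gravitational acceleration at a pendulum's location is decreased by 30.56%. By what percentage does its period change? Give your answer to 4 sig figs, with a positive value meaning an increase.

20.00%

T ∝ 1/√g, so T'/T = 1/√(0.69440) = 1.2000.
Percentage change in T = (1.2000 − 1) × 100% = 20.00%.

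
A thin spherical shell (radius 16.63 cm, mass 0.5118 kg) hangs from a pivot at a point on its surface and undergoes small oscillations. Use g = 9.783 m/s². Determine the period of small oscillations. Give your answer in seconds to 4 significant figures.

1.058 s

I_cm = (2/3)mr² = 0.0094361 kg·m². The pivot is at distance d = 0.1663 m from the centre of mass.
By the parallel-axis theorem, I = I_cm + md² = 0.0094361 + 0.014154 = 0.023590 kg·m².
T = 2π√(I/(mgd)) = 2π√(0.023590/(0.5118 × 9.783 × 0.1663)) = 1.058 s.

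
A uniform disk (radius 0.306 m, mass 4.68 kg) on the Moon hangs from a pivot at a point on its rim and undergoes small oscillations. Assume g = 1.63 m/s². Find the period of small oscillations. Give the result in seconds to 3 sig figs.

I_cm = ½mr² = 0.2191 kg·m². The pivot is at distance d = 0.306 m from the centre of mass.
By the parallel-axis theorem, I = I_cm + md² = 0.2191 + 0.4382 = 0.6573 kg·m².
T = 2π√(I/(mgd)) = 2π√(0.6573/(4.68 × 1.63 × 0.306)) = 3.33 s.

3.33 s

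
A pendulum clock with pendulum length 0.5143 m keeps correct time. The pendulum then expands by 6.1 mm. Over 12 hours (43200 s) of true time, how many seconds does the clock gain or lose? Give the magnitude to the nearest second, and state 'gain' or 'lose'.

lose 254 s

T ∝ √L, so T'/T = √(0.52040/0.5143) = 1.00591.
In 43200 s of true time the clock registers 43200/1.00591 = 42946.1 s, so it loses 254 s.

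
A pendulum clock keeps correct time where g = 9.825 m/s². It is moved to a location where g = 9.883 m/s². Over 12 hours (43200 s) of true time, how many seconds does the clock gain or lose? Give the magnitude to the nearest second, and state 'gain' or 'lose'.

gain 127 s

The clock's period scales as T ∝ 1/√g, so T'/T = √(9.825/9.883) = 0.997061.
In 43200 s of true time the clock registers 43200/0.997061 = 43327.3 s, so it gains 127 s.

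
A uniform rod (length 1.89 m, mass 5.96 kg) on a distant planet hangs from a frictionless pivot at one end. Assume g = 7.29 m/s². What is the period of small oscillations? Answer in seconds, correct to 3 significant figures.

For a physical pendulum T = 2π√(I/(mgd)), with d = 0.9450 m from pivot to centre of mass.
I_cm = mL²/12 = 5.96 × 1.89²/12 = 1.774 kg·m²; I = I_cm + md² = 1.774 + 5.96 × 0.9450² = 7.097 kg·m².
T = 2π√(7.097/(5.96 × 7.29 × 0.9450)) = 2.61 s.

2.61 s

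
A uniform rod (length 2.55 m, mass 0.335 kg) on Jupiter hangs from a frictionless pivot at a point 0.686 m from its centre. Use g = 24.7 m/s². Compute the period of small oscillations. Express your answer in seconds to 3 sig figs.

For a physical pendulum T = 2π√(I/(mgd)), with d = 0.6860 m from pivot to centre of mass.
I_cm = mL²/12 = 0.335 × 2.55²/12 = 0.1815 kg·m²; I = I_cm + md² = 0.1815 + 0.335 × 0.6860² = 0.3392 kg·m².
T = 2π√(0.3392/(0.335 × 24.7 × 0.6860)) = 1.54 s.

1.54 s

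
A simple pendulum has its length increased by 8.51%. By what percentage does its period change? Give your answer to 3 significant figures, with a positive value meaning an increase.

T ∝ √L, so T'/T = √(1.085) = 1.042.
Percentage change in T = (1.042 − 1) × 100% = 4.17%.

4.17%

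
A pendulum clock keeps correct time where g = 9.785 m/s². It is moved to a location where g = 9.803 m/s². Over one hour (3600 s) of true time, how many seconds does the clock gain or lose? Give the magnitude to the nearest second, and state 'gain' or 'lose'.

The clock's period scales as T ∝ 1/√g, so T'/T = √(9.785/9.803) = 0.999081.
In 3600 s of true time the clock registers 3600/0.999081 = 3603.3 s, so it gains 3 s.

gain 3 s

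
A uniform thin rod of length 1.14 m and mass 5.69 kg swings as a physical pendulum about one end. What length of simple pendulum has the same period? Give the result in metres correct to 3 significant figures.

The equivalent simple-pendulum length is L_eq = I/(md), where I is about the pivot and d = 0.5700 m.
I_cm = (1/12)mL² = 0.6162 kg·m², so I = I_cm + md² = 0.6162 + 1.849 = 2.465 kg·m².
L_eq = 2.465/(5.69 × 0.5700) = 0.760 m.

0.760 m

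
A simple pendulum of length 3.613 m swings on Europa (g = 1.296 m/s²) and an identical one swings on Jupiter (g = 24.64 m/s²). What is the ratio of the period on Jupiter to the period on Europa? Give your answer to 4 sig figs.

T ∝ 1/√g, so T₂/T₁ = √(g₁/g₂) = √(1.296/24.64) = 0.2293.

0.2293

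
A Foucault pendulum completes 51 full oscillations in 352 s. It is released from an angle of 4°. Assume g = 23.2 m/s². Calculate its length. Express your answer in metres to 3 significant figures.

T = 352/51 = 6.902 s.
From T = 2π√(L/g), L = gT²/(4π²) = 23.2 × 6.902²/(4π²) = 28.0 m.

28.0 m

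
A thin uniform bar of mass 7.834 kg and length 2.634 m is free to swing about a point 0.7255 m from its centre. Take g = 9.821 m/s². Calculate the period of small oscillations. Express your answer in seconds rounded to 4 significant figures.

For a physical pendulum T = 2π√(I/(mgd)), with d = 0.72550 m from pivot to centre of mass.
I_cm = mL²/12 = 7.834 × 2.634²/12 = 4.5293 kg·m²; I = I_cm + md² = 4.5293 + 7.834 × 0.72550² = 8.6528 kg·m².
T = 2π√(8.6528/(7.834 × 9.821 × 0.72550)) = 2.474 s.

2.474 s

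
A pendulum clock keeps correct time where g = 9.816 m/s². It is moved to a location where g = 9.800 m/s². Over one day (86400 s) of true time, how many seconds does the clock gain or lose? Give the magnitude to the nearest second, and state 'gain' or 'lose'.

The clock's period scales as T ∝ 1/√g, so T'/T = √(9.816/9.800) = 1.00082.
In 86400 s of true time the clock registers 86400/1.00082 = 86329.6 s, so it loses 70 s.

lose 70 s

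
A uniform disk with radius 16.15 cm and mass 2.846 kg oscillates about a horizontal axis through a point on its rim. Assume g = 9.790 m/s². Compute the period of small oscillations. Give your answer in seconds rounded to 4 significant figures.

0.9884 s

I_cm = ½mr² = 0.037115 kg·m². The pivot is at distance d = 0.1615 m from the centre of mass.
By the parallel-axis theorem, I = I_cm + md² = 0.037115 + 0.074230 = 0.11135 kg·m².
T = 2π√(I/(mgd)) = 2π√(0.11135/(2.846 × 9.790 × 0.1615)) = 0.9884 s.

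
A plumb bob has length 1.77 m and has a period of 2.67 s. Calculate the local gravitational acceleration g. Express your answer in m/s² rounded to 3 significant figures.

9.80 m/s²

From T = 2π√(L/g), g = 4π²L/T² = 4π² × 1.77/2.670² = 9.80 m/s².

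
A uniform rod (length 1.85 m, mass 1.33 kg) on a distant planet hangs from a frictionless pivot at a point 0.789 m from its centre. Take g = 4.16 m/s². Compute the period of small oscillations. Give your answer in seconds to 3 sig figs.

3.30 s

For a physical pendulum T = 2π√(I/(mgd)), with d = 0.7890 m from pivot to centre of mass.
I_cm = mL²/12 = 1.33 × 1.85²/12 = 0.3793 kg·m²; I = I_cm + md² = 0.3793 + 1.33 × 0.7890² = 1.207 kg·m².
T = 2π√(1.207/(1.33 × 4.16 × 0.7890)) = 3.30 s.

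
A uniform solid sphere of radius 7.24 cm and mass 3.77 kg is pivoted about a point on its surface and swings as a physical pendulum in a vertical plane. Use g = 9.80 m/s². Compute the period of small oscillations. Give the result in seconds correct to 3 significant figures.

0.639 s

I_cm = (2/5)mr² = 0.007905 kg·m². The pivot is at distance d = 0.0724 m from the centre of mass.
By the parallel-axis theorem, I = I_cm + md² = 0.007905 + 0.01976 = 0.02767 kg·m².
T = 2π√(I/(mgd)) = 2π√(0.02767/(3.77 × 9.80 × 0.0724)) = 0.639 s.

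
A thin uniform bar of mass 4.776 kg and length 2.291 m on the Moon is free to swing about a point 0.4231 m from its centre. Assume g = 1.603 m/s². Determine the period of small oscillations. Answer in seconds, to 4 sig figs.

5.990 s

For a physical pendulum T = 2π√(I/(mgd)), with d = 0.42310 m from pivot to centre of mass.
I_cm = mL²/12 = 4.776 × 2.291²/12 = 2.0890 kg·m²; I = I_cm + md² = 2.0890 + 4.776 × 0.42310² = 2.9439 kg·m².
T = 2π√(2.9439/(4.776 × 1.603 × 0.42310)) = 5.990 s.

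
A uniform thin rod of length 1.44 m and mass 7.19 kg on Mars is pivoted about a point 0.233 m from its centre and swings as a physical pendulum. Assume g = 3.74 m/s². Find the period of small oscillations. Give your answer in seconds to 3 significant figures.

For a physical pendulum T = 2π√(I/(mgd)), with d = 0.2330 m from pivot to centre of mass.
I_cm = mL²/12 = 7.19 × 1.44²/12 = 1.242 kg·m²; I = I_cm + md² = 1.242 + 7.19 × 0.2330² = 1.633 kg·m².
T = 2π√(1.633/(7.19 × 3.74 × 0.2330)) = 3.21 s.

3.21 s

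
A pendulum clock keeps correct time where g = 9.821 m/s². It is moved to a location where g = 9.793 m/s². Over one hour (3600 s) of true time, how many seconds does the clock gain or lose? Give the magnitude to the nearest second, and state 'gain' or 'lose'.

The clock's period scales as T ∝ 1/√g, so T'/T = √(9.821/9.793) = 1.00143.
In 3600 s of true time the clock registers 3600/1.00143 = 3594.9 s, so it loses 5 s.

lose 5 s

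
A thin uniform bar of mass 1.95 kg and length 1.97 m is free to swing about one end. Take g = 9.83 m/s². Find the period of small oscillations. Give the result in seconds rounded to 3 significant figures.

For a physical pendulum T = 2π√(I/(mgd)), with d = 0.9850 m from pivot to centre of mass.
I_cm = mL²/12 = 1.95 × 1.97²/12 = 0.6306 kg·m²; I = I_cm + md² = 0.6306 + 1.95 × 0.9850² = 2.523 kg·m².
T = 2π√(2.523/(1.95 × 9.83 × 0.9850)) = 2.30 s.

2.30 s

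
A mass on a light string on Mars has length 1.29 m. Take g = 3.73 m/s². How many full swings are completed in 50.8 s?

13

T = 2π√(L/g) = 2π√(1.29/3.73) = 3.695 s.
Number of complete oscillations = ⌊50.8/3.695⌋ = ⌊13.75⌋ = 13.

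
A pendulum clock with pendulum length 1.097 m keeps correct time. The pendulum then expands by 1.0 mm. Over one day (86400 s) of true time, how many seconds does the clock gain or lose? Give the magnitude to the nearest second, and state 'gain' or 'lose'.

lose 39 s

T ∝ √L, so T'/T = √(1.09800/1.097) = 1.00046.
In 86400 s of true time the clock registers 86400/1.00046 = 86360.6 s, so it loses 39 s.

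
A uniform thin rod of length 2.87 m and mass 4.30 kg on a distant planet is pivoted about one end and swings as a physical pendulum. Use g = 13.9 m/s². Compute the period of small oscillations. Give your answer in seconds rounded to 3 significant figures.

2.33 s

For a physical pendulum T = 2π√(I/(mgd)), with d = 1.435 m from pivot to centre of mass.
I_cm = mL²/12 = 4.30 × 2.87²/12 = 2.952 kg·m²; I = I_cm + md² = 2.952 + 4.30 × 1.435² = 11.81 kg·m².
T = 2π√(11.81/(4.30 × 13.9 × 1.435)) = 2.33 s.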